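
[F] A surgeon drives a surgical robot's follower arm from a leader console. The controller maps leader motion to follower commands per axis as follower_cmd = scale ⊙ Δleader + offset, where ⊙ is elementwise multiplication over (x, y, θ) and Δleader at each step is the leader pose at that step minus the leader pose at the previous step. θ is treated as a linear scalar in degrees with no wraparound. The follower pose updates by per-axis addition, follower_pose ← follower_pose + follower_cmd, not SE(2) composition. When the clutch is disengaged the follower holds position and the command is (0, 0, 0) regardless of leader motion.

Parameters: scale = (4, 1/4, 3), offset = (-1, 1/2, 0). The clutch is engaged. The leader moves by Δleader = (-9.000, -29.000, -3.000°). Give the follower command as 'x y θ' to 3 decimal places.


axis x: 4·-9.000 + -1 = -37.000
axis y: 1/4·-29.000 + 1/2 = -6.750
axis θ: 3·-3.000 + 0 = -9.000

-37.000 -6.750 -9.000


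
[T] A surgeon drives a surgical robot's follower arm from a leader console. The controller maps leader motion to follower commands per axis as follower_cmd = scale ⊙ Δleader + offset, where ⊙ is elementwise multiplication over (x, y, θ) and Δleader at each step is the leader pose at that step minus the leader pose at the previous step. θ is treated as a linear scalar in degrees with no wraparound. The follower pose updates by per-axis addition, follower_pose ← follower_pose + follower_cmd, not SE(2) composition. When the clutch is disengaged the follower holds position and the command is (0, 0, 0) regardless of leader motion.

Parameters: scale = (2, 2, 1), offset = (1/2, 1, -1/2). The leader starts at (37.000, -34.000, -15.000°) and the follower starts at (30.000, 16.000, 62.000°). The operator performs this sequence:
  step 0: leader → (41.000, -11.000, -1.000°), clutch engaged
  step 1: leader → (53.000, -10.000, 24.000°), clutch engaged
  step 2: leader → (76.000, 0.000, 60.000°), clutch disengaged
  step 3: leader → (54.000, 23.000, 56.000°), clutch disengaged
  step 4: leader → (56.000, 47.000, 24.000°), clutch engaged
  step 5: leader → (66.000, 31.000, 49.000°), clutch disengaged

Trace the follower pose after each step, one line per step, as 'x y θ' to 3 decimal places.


step 0: Δleader=(4.000, 23.000, 14.000°), engaged; cmd=(8.500, 47.000, 13.500°) → follower=(38.500, 63.000, 75.500°)
step 1: Δleader=(12.000, 1.000, 25.000°), engaged; cmd=(24.500, 3.000, 24.500°) → follower=(63.000, 66.000, 100.000°)
step 2: Δleader=(23.000, 10.000, 36.000°), disengaged; cmd=(0,0,0) → follower holds at (63.000, 66.000, 100.000°)
step 3: Δleader=(-22.000, 23.000, -4.000°), disengaged; cmd=(0,0,0) → follower holds at (63.000, 66.000, 100.000°)
step 4: Δleader=(2.000, 24.000, -32.000°), engaged; cmd=(4.500, 49.000, -32.500°) → follower=(67.500, 115.000, 67.500°)
step 5: Δleader=(10.000, -16.000, 25.000°), disengaged; cmd=(0,0,0) → follower holds at (67.500, 115.000, 67.500°)

38.500 63.000 75.500
63.000 66.000 100.000
63.000 66.000 100.000
63.000 66.000 100.000
67.500 115.000 67.500
67.500 115.000 67.500


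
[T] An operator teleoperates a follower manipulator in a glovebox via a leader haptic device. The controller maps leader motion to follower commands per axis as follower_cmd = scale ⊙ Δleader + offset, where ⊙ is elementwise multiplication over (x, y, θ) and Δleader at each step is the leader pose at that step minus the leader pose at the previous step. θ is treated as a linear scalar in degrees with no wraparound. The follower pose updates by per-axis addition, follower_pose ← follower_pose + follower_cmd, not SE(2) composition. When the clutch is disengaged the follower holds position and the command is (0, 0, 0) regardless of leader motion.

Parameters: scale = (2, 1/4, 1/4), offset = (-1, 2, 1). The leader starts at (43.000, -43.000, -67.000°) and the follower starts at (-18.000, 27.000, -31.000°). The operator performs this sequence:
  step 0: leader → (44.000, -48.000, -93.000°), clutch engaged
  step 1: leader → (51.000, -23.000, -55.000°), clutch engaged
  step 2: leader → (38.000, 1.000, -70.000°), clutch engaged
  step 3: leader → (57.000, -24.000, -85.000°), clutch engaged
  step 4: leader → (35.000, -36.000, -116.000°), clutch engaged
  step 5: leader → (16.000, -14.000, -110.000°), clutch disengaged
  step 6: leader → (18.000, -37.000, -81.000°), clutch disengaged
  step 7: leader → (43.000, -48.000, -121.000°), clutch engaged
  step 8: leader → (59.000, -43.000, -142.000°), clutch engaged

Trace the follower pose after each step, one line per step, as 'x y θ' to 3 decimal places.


step 0: Δleader=(1.000, -5.000, -26.000°), engaged; cmd=(1.000, 0.750, -5.500°) → follower=(-17.000, 27.750, -36.500°)
step 1: Δleader=(7.000, 25.000, 38.000°), engaged; cmd=(13.000, 8.250, 10.500°) → follower=(-4.000, 36.000, -26.000°)
step 2: Δleader=(-13.000, 24.000, -15.000°), engaged; cmd=(-27.000, 8.000, -2.750°) → follower=(-31.000, 44.000, -28.750°)
step 3: Δleader=(19.000, -25.000, -15.000°), engaged; cmd=(37.000, -4.250, -2.750°) → follower=(6.000, 39.750, -31.500°)
step 4: Δleader=(-22.000, -12.000, -31.000°), engaged; cmd=(-45.000, -1.000, -6.750°) → follower=(-39.000, 38.750, -38.250°)
step 5: Δleader=(-19.000, 22.000, 6.000°), disengaged; cmd=(0,0,0) → follower holds at (-39.000, 38.750, -38.250°)
step 6: Δleader=(2.000, -23.000, 29.000°), disengaged; cmd=(0,0,0) → follower holds at (-39.000, 38.750, -38.250°)
step 7: Δleader=(25.000, -11.000, -40.000°), engaged; cmd=(49.000, -0.750, -9.000°) → follower=(10.000, 38.000, -47.250°)
step 8: Δleader=(16.000, 5.000, -21.000°), engaged; cmd=(31.000, 3.250, -4.250°) → follower=(41.000, 41.250, -51.500°)

-17.000 27.750 -36.500
-4.000 36.000 -26.000
-31.000 44.000 -28.750
6.000 39.750 -31.500
-39.000 38.750 -38.250
-39.000 38.750 -38.250
-39.000 38.750 -38.250
10.000 38.000 -47.250
41.000 41.250 -51.500


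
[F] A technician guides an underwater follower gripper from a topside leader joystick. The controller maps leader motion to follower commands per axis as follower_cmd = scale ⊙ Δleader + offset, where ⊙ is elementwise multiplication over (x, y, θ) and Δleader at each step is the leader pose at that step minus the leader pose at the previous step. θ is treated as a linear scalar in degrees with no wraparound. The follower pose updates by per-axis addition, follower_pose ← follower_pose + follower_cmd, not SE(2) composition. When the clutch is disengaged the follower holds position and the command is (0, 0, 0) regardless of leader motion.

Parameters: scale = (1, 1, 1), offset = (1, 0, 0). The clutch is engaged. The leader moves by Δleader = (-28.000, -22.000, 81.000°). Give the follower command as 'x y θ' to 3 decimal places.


axis x: 1·-28.000 + 1 = -27.000
axis y: 1·-22.000 + 0 = -22.000
axis θ: 1·81.000 + 0 = 81.000

-27.000 -22.000 81.000


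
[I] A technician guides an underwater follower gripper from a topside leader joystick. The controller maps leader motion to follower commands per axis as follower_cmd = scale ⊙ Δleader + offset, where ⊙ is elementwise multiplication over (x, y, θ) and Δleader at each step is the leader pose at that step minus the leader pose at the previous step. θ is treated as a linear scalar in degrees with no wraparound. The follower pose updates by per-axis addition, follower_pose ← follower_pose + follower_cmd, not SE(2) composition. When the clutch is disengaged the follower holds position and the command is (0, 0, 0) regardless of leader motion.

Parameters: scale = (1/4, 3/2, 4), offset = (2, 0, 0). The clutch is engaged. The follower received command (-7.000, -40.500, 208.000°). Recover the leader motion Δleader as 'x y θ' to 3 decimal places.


axis x: (-7.000 − 2) / (1/4) = -36.000
axis y: (-40.500 − 0) / (3/2) = -27.000
axis θ: (208.000 − 0) / (4) = 52.000

-36.000 -27.000 52.000


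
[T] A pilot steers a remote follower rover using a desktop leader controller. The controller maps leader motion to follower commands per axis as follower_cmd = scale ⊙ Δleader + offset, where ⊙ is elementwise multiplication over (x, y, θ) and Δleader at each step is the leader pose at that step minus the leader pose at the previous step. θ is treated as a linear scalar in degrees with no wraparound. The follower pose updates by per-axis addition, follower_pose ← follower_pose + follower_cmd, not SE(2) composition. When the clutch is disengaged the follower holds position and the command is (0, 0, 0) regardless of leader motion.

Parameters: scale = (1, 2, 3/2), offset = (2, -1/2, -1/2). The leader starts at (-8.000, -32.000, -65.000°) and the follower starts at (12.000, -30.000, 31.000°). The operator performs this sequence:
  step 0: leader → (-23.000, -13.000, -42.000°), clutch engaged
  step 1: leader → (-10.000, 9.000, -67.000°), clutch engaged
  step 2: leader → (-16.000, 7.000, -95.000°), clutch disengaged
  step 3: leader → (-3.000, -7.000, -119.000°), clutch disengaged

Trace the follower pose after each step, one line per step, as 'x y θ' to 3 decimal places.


-1.000 7.500 65.000
14.000 51.000 27.000
14.000 51.000 27.000
14.000 51.000 27.000

step 0: Δleader=(-15.000, 19.000, 23.000°), engaged; cmd=(-13.000, 37.500, 34.000°) → follower=(-1.000, 7.500, 65.000°)
step 1: Δleader=(13.000, 22.000, -25.000°), engaged; cmd=(15.000, 43.500, -38.000°) → follower=(14.000, 51.000, 27.000°)
step 2: Δleader=(-6.000, -2.000, -28.000°), disengaged; cmd=(0,0,0) → follower holds at (14.000, 51.000, 27.000°)
step 3: Δleader=(13.000, -14.000, -24.000°), disengaged; cmd=(0,0,0) → follower holds at (14.000, 51.000, 27.000°)


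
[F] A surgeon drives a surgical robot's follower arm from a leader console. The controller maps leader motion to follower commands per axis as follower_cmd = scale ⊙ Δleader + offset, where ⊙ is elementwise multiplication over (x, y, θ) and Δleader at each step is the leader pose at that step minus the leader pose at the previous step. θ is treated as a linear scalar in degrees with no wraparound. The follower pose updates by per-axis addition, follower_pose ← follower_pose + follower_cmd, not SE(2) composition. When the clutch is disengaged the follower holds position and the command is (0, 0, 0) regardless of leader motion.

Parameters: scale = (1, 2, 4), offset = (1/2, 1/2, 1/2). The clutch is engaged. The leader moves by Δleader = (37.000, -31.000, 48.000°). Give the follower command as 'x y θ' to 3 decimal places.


axis x: 1·37.000 + 1/2 = 37.500
axis y: 2·-31.000 + 1/2 = -61.500
axis θ: 4·48.000 + 1/2 = 192.500

37.500 -61.500 192.500


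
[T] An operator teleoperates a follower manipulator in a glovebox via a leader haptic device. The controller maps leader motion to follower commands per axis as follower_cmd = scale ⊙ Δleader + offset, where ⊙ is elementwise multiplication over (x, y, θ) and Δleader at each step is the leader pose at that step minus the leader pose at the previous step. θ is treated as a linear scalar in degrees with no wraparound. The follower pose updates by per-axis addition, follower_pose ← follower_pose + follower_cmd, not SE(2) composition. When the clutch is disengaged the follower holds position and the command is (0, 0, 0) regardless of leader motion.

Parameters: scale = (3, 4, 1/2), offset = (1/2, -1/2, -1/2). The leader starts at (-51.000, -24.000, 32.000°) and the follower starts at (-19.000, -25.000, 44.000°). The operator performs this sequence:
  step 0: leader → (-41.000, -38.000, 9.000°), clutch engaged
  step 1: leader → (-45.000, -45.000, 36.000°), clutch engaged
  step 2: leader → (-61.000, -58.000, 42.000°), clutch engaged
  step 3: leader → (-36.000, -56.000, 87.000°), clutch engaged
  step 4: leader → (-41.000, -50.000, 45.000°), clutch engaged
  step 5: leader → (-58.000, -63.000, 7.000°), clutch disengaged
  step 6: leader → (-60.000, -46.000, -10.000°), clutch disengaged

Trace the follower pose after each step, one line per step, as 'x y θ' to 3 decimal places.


11.500 -81.500 32.000
0.000 -110.000 45.000
-47.500 -162.500 47.500
28.000 -155.000 69.500
13.500 -131.500 48.000
13.500 -131.500 48.000
13.500 -131.500 48.000

step 0: Δleader=(10.000, -14.000, -23.000°), engaged; cmd=(30.500, -56.500, -12.000°) → follower=(11.500, -81.500, 32.000°)
step 1: Δleader=(-4.000, -7.000, 27.000°), engaged; cmd=(-11.500, -28.500, 13.000°) → follower=(0.000, -110.000, 45.000°)
step 2: Δleader=(-16.000, -13.000, 6.000°), engaged; cmd=(-47.500, -52.500, 2.500°) → follower=(-47.500, -162.500, 47.500°)
step 3: Δleader=(25.000, 2.000, 45.000°), engaged; cmd=(75.500, 7.500, 22.000°) → follower=(28.000, -155.000, 69.500°)
step 4: Δleader=(-5.000, 6.000, -42.000°), engaged; cmd=(-14.500, 23.500, -21.500°) → follower=(13.500, -131.500, 48.000°)
step 5: Δleader=(-17.000, -13.000, -38.000°), disengaged; cmd=(0,0,0) → follower holds at (13.500, -131.500, 48.000°)
step 6: Δleader=(-2.000, 17.000, -17.000°), disengaged; cmd=(0,0,0) → follower holds at (13.500, -131.500, 48.000°)


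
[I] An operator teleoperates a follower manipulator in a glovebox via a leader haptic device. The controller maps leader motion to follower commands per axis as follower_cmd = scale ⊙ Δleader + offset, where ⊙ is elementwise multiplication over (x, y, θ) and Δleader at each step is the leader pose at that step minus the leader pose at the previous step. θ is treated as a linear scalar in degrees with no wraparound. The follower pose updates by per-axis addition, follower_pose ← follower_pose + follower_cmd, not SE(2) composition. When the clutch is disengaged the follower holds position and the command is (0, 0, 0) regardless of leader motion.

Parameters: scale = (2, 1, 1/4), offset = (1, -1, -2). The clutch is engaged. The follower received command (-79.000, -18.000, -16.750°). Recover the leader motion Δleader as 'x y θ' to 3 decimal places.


axis x: (-79.000 − 1) / (2) = -40.000
axis y: (-18.000 − -1) / (1) = -17.000
axis θ: (-16.750 − -2) / (1/4) = -59.000

-40.000 -17.000 -59.000


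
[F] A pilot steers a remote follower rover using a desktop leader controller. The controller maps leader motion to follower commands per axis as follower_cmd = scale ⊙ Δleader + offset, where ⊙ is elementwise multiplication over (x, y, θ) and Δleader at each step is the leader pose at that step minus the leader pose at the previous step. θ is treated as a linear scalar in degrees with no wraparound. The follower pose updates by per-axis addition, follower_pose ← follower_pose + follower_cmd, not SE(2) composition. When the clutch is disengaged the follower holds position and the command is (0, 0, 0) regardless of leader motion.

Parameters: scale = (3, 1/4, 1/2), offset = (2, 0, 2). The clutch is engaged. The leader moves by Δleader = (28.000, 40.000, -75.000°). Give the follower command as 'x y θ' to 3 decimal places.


axis x: 3·28.000 + 2 = 86.000
axis y: 1/4·40.000 + 0 = 10.000
axis θ: 1/2·-75.000 + 2 = -35.500

86.000 10.000 -35.500


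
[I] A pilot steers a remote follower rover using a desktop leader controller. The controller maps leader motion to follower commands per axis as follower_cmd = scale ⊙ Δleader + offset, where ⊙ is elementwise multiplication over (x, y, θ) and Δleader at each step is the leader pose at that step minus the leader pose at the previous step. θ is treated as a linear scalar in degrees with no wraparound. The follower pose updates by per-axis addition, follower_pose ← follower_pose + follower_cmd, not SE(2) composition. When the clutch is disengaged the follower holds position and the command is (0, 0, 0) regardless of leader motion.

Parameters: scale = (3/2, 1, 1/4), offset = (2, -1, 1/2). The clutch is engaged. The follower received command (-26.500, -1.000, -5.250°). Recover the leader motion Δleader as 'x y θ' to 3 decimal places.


axis x: (-26.500 − 2) / (3/2) = -19.000
axis y: (-1.000 − -1) / (1) = 0.000
axis θ: (-5.250 − 1/2) / (1/4) = -23.000

-19.000 0.000 -23.000


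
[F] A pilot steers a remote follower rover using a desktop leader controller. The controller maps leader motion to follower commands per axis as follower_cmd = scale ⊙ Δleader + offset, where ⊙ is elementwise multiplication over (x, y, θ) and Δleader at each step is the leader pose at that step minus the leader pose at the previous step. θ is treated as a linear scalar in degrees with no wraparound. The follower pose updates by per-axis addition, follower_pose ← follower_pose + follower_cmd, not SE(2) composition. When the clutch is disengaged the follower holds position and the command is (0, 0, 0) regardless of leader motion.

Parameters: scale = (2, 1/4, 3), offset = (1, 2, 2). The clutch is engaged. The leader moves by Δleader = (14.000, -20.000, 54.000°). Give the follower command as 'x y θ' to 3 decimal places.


29.000 -3.000 164.000

axis x: 2·14.000 + 1 = 29.000
axis y: 1/4·-20.000 + 2 = -3.000
axis θ: 3·54.000 + 2 = 164.000


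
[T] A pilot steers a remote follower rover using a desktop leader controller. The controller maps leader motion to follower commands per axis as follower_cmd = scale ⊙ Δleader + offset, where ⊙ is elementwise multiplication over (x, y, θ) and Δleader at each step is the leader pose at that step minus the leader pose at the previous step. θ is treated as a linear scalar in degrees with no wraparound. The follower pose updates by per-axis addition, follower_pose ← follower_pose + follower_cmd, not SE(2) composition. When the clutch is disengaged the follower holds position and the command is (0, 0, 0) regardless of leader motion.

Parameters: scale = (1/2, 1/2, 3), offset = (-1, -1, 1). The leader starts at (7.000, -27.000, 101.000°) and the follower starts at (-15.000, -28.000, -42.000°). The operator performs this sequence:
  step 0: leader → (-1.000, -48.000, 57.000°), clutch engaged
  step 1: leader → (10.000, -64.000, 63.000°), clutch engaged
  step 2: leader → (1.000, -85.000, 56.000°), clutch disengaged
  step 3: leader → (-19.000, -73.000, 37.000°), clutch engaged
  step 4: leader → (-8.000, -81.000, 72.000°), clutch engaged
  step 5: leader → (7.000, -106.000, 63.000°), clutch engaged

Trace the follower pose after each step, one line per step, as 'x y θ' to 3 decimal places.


step 0: Δleader=(-8.000, -21.000, -44.000°), engaged; cmd=(-5.000, -11.500, -131.000°) → follower=(-20.000, -39.500, -173.000°)
step 1: Δleader=(11.000, -16.000, 6.000°), engaged; cmd=(4.500, -9.000, 19.000°) → follower=(-15.500, -48.500, -154.000°)
step 2: Δleader=(-9.000, -21.000, -7.000°), disengaged; cmd=(0,0,0) → follower holds at (-15.500, -48.500, -154.000°)
step 3: Δleader=(-20.000, 12.000, -19.000°), engaged; cmd=(-11.000, 5.000, -56.000°) → follower=(-26.500, -43.500, -210.000°)
step 4: Δleader=(11.000, -8.000, 35.000°), engaged; cmd=(4.500, -5.000, 106.000°) → follower=(-22.000, -48.500, -104.000°)
step 5: Δleader=(15.000, -25.000, -9.000°), engaged; cmd=(6.500, -13.500, -26.000°) → follower=(-15.500, -62.000, -130.000°)

-20.000 -39.500 -173.000
-15.500 -48.500 -154.000
-15.500 -48.500 -154.000
-26.500 -43.500 -210.000
-22.000 -48.500 -104.000
-15.500 -62.000 -130.000


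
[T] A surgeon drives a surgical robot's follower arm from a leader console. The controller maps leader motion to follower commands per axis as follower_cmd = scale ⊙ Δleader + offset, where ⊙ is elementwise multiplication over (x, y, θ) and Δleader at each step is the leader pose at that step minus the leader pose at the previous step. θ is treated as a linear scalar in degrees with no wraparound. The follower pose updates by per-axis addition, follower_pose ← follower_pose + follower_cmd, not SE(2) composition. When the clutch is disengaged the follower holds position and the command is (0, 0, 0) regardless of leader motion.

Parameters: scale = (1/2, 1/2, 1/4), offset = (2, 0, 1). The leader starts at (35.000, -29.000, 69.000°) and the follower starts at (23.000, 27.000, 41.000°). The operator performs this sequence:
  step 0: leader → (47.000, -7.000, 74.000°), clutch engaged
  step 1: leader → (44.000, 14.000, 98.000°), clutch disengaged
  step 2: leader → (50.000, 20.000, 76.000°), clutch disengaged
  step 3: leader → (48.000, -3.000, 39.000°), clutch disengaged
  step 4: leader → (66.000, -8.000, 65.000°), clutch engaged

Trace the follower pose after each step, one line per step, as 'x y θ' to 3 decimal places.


step 0: Δleader=(12.000, 22.000, 5.000°), engaged; cmd=(8.000, 11.000, 2.250°) → follower=(31.000, 38.000, 43.250°)
step 1: Δleader=(-3.000, 21.000, 24.000°), disengaged; cmd=(0,0,0) → follower holds at (31.000, 38.000, 43.250°)
step 2: Δleader=(6.000, 6.000, -22.000°), disengaged; cmd=(0,0,0) → follower holds at (31.000, 38.000, 43.250°)
step 3: Δleader=(-2.000, -23.000, -37.000°), disengaged; cmd=(0,0,0) → follower holds at (31.000, 38.000, 43.250°)
step 4: Δleader=(18.000, -5.000, 26.000°), engaged; cmd=(11.000, -2.500, 7.500°) → follower=(42.000, 35.500, 50.750°)

31.000 38.000 43.250
31.000 38.000 43.250
31.000 38.000 43.250
31.000 38.000 43.250
42.000 35.500 50.750


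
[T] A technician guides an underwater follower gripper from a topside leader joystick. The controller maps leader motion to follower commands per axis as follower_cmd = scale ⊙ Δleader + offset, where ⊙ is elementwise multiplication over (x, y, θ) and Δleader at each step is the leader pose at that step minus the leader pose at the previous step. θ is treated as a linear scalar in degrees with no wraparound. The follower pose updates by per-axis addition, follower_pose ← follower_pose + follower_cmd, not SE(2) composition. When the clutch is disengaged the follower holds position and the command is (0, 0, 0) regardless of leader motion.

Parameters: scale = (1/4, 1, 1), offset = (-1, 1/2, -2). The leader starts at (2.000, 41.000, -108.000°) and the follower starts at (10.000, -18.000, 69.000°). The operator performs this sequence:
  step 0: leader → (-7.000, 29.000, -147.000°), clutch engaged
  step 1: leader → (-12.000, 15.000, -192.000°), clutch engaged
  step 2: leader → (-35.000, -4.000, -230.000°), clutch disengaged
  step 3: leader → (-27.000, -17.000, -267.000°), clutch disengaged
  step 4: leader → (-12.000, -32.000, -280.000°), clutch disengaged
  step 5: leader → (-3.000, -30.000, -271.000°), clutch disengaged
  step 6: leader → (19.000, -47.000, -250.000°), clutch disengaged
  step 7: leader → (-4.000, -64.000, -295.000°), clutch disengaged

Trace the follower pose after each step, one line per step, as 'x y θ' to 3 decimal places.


step 0: Δleader=(-9.000, -12.000, -39.000°), engaged; cmd=(-3.250, -11.500, -41.000°) → follower=(6.750, -29.500, 28.000°)
step 1: Δleader=(-5.000, -14.000, -45.000°), engaged; cmd=(-2.250, -13.500, -47.000°) → follower=(4.500, -43.000, -19.000°)
step 2: Δleader=(-23.000, -19.000, -38.000°), disengaged; cmd=(0,0,0) → follower holds at (4.500, -43.000, -19.000°)
step 3: Δleader=(8.000, -13.000, -37.000°), disengaged; cmd=(0,0,0) → follower holds at (4.500, -43.000, -19.000°)
step 4: Δleader=(15.000, -15.000, -13.000°), disengaged; cmd=(0,0,0) → follower holds at (4.500, -43.000, -19.000°)
step 5: Δleader=(9.000, 2.000, 9.000°), disengaged; cmd=(0,0,0) → follower holds at (4.500, -43.000, -19.000°)
step 6: Δleader=(22.000, -17.000, 21.000°), disengaged; cmd=(0,0,0) → follower holds at (4.500, -43.000, -19.000°)
step 7: Δleader=(-23.000, -17.000, -45.000°), disengaged; cmd=(0,0,0) → follower holds at (4.500, -43.000, -19.000°)

6.750 -29.500 28.000
4.500 -43.000 -19.000
4.500 -43.000 -19.000
4.500 -43.000 -19.000
4.500 -43.000 -19.000
4.500 -43.000 -19.000
4.500 -43.000 -19.000
4.500 -43.000 -19.000


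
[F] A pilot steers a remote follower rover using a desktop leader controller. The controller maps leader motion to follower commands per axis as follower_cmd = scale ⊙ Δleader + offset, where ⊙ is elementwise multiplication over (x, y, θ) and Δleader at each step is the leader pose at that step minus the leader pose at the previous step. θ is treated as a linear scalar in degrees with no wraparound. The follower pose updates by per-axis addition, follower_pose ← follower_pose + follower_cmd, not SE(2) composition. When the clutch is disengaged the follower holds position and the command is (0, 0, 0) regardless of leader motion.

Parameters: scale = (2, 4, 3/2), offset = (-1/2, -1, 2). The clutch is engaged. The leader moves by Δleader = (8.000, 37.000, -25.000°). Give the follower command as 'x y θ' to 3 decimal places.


15.500 147.000 -35.500

axis x: 2·8.000 + -1/2 = 15.500
axis y: 4·37.000 + -1 = 147.000
axis θ: 3/2·-25.000 + 2 = -35.500


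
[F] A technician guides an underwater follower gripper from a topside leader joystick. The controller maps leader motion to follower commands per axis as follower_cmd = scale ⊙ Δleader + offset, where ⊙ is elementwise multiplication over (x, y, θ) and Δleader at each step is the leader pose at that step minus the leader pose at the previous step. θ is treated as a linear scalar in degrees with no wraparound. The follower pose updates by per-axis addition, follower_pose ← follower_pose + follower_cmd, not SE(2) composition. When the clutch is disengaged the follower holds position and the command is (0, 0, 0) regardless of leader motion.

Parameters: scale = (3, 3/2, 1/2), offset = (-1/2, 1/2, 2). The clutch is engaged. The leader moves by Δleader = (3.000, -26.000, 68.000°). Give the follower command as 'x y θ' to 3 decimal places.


axis x: 3·3.000 + -1/2 = 8.500
axis y: 3/2·-26.000 + 1/2 = -38.500
axis θ: 1/2·68.000 + 2 = 36.000

8.500 -38.500 36.000


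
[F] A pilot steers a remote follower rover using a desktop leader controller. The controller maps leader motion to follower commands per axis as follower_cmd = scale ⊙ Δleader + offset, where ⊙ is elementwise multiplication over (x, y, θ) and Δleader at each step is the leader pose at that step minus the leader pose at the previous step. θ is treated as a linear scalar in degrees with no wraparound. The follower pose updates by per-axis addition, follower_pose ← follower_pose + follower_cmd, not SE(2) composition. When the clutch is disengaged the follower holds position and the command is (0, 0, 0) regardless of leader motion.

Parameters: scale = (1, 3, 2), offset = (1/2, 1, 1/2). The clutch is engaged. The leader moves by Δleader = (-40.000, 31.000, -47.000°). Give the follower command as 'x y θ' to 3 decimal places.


-39.500 94.000 -93.500

axis x: 1·-40.000 + 1/2 = -39.500
axis y: 3·31.000 + 1 = 94.000
axis θ: 2·-47.000 + 1/2 = -93.500


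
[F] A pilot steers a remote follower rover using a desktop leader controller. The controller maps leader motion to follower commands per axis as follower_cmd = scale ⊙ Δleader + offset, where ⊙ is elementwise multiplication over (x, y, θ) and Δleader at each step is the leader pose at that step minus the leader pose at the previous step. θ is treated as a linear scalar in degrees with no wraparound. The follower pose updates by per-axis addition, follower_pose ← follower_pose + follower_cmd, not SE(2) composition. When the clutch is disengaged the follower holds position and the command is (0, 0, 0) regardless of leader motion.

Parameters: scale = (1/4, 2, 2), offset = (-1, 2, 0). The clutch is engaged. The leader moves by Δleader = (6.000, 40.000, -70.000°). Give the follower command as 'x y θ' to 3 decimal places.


0.500 82.000 -140.000

axis x: 1/4·6.000 + -1 = 0.500
axis y: 2·40.000 + 2 = 82.000
axis θ: 2·-70.000 + 0 = -140.000


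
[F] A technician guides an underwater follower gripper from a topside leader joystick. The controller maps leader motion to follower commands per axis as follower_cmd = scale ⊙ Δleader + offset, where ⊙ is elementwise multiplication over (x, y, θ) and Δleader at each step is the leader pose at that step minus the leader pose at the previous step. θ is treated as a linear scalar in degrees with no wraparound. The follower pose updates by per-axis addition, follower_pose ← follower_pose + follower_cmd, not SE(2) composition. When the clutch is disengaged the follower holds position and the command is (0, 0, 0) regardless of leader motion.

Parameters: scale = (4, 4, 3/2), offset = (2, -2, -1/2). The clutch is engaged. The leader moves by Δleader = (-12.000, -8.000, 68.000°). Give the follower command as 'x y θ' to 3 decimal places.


-46.000 -34.000 101.500

axis x: 4·-12.000 + 2 = -46.000
axis y: 4·-8.000 + -2 = -34.000
axis θ: 3/2·68.000 + -1/2 = 101.500


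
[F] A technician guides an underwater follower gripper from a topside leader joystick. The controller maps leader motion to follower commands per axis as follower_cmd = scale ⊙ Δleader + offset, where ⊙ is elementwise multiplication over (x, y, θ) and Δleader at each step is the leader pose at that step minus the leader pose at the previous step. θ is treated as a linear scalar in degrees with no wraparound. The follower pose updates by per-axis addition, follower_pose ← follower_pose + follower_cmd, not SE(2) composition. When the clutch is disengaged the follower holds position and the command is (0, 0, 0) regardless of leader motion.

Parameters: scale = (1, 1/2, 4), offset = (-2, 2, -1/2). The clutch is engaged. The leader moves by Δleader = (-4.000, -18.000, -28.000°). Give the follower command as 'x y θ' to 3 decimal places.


axis x: 1·-4.000 + -2 = -6.000
axis y: 1/2·-18.000 + 2 = -7.000
axis θ: 4·-28.000 + -1/2 = -112.500

-6.000 -7.000 -112.500


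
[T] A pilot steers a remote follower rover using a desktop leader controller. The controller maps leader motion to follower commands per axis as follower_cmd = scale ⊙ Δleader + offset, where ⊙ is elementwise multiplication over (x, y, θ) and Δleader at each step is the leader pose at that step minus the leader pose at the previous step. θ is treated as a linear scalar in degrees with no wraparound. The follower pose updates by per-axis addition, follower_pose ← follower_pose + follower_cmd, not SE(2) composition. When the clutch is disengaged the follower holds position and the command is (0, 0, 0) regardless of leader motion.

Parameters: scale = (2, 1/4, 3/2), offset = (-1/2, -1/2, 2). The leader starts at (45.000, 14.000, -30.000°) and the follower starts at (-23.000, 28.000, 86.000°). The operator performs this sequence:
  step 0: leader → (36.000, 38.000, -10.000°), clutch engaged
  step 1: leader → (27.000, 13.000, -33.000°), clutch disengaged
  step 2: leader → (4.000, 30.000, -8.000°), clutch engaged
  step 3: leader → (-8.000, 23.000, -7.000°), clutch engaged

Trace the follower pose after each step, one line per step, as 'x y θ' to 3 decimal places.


-41.500 33.500 118.000
-41.500 33.500 118.000
-88.000 37.250 157.500
-112.500 35.000 161.000

step 0: Δleader=(-9.000, 24.000, 20.000°), engaged; cmd=(-18.500, 5.500, 32.000°) → follower=(-41.500, 33.500, 118.000°)
step 1: Δleader=(-9.000, -25.000, -23.000°), disengaged; cmd=(0,0,0) → follower holds at (-41.500, 33.500, 118.000°)
step 2: Δleader=(-23.000, 17.000, 25.000°), engaged; cmd=(-46.500, 3.750, 39.500°) → follower=(-88.000, 37.250, 157.500°)
step 3: Δleader=(-12.000, -7.000, 1.000°), engaged; cmd=(-24.500, -2.250, 3.500°) → follower=(-112.500, 35.000, 161.000°)


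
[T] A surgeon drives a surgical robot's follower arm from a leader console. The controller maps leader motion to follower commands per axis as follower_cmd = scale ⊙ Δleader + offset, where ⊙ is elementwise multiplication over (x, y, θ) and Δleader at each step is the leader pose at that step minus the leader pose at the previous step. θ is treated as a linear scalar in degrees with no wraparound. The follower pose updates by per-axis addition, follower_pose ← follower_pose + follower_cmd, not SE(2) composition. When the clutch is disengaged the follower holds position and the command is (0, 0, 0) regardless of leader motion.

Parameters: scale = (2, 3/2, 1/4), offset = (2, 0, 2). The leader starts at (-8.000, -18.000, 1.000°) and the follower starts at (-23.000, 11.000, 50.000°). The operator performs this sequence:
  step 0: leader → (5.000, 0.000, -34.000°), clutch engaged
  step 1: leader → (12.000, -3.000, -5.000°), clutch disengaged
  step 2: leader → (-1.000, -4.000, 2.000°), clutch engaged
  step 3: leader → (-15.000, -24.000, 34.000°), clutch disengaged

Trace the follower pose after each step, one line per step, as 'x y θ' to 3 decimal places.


step 0: Δleader=(13.000, 18.000, -35.000°), engaged; cmd=(28.000, 27.000, -6.750°) → follower=(5.000, 38.000, 43.250°)
step 1: Δleader=(7.000, -3.000, 29.000°), disengaged; cmd=(0,0,0) → follower holds at (5.000, 38.000, 43.250°)
step 2: Δleader=(-13.000, -1.000, 7.000°), engaged; cmd=(-24.000, -1.500, 3.750°) → follower=(-19.000, 36.500, 47.000°)
step 3: Δleader=(-14.000, -20.000, 32.000°), disengaged; cmd=(0,0,0) → follower holds at (-19.000, 36.500, 47.000°)

5.000 38.000 43.250
5.000 38.000 43.250
-19.000 36.500 47.000
-19.000 36.500 47.000


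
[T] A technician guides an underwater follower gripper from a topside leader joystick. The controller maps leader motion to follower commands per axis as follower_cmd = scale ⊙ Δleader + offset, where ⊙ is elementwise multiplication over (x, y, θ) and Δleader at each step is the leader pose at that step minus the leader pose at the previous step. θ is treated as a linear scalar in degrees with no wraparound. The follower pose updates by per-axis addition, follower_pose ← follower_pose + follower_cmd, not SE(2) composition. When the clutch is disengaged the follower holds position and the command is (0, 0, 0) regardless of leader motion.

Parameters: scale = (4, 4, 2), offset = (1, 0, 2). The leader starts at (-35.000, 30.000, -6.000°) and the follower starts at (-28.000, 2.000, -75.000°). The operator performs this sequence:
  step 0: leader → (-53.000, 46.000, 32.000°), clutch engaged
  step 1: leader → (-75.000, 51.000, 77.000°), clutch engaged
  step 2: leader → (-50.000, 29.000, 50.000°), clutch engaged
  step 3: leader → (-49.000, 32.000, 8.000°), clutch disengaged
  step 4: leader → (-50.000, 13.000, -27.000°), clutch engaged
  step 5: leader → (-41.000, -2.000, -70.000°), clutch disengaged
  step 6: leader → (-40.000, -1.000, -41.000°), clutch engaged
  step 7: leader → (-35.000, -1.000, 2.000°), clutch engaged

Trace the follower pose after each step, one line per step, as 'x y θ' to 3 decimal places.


step 0: Δleader=(-18.000, 16.000, 38.000°), engaged; cmd=(-71.000, 64.000, 78.000°) → follower=(-99.000, 66.000, 3.000°)
step 1: Δleader=(-22.000, 5.000, 45.000°), engaged; cmd=(-87.000, 20.000, 92.000°) → follower=(-186.000, 86.000, 95.000°)
step 2: Δleader=(25.000, -22.000, -27.000°), engaged; cmd=(101.000, -88.000, -52.000°) → follower=(-85.000, -2.000, 43.000°)
step 3: Δleader=(1.000, 3.000, -42.000°), disengaged; cmd=(0,0,0) → follower holds at (-85.000, -2.000, 43.000°)
step 4: Δleader=(-1.000, -19.000, -35.000°), engaged; cmd=(-3.000, -76.000, -68.000°) → follower=(-88.000, -78.000, -25.000°)
step 5: Δleader=(9.000, -15.000, -43.000°), disengaged; cmd=(0,0,0) → follower holds at (-88.000, -78.000, -25.000°)
step 6: Δleader=(1.000, 1.000, 29.000°), engaged; cmd=(5.000, 4.000, 60.000°) → follower=(-83.000, -74.000, 35.000°)
step 7: Δleader=(5.000, 0.000, 43.000°), engaged; cmd=(21.000, 0.000, 88.000°) → follower=(-62.000, -74.000, 123.000°)

-99.000 66.000 3.000
-186.000 86.000 95.000
-85.000 -2.000 43.000
-85.000 -2.000 43.000
-88.000 -78.000 -25.000
-88.000 -78.000 -25.000
-83.000 -74.000 35.000
-62.000 -74.000 123.000


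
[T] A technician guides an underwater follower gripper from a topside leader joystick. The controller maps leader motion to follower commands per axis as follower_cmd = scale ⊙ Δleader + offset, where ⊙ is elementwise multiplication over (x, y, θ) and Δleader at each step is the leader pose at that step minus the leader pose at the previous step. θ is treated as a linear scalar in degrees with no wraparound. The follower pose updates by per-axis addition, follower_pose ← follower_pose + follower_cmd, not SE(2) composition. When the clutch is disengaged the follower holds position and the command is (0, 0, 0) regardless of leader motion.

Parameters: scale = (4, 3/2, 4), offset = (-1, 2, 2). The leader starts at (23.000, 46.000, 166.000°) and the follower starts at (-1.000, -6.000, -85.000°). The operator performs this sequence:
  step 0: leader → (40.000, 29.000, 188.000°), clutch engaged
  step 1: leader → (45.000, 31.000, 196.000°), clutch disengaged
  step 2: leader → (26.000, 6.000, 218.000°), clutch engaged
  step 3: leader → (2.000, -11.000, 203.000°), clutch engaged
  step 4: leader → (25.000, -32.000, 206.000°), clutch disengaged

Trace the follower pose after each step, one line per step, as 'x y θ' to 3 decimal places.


step 0: Δleader=(17.000, -17.000, 22.000°), engaged; cmd=(67.000, -23.500, 90.000°) → follower=(66.000, -29.500, 5.000°)
step 1: Δleader=(5.000, 2.000, 8.000°), disengaged; cmd=(0,0,0) → follower holds at (66.000, -29.500, 5.000°)
step 2: Δleader=(-19.000, -25.000, 22.000°), engaged; cmd=(-77.000, -35.500, 90.000°) → follower=(-11.000, -65.000, 95.000°)
step 3: Δleader=(-24.000, -17.000, -15.000°), engaged; cmd=(-97.000, -23.500, -58.000°) → follower=(-108.000, -88.500, 37.000°)
step 4: Δleader=(23.000, -21.000, 3.000°), disengaged; cmd=(0,0,0) → follower holds at (-108.000, -88.500, 37.000°)

66.000 -29.500 5.000
66.000 -29.500 5.000
-11.000 -65.000 95.000
-108.000 -88.500 37.000
-108.000 -88.500 37.000


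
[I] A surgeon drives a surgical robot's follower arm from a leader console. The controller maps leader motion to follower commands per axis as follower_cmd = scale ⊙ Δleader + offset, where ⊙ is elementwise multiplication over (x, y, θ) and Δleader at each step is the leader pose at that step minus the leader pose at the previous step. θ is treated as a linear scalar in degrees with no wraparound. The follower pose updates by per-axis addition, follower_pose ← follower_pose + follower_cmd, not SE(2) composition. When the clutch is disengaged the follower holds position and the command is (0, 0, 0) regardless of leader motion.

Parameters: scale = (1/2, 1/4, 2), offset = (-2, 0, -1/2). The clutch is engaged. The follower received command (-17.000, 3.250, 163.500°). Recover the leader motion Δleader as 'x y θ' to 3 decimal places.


axis x: (-17.000 − -2) / (1/2) = -30.000
axis y: (3.250 − 0) / (1/4) = 13.000
axis θ: (163.500 − -1/2) / (2) = 82.000

-30.000 13.000 82.000


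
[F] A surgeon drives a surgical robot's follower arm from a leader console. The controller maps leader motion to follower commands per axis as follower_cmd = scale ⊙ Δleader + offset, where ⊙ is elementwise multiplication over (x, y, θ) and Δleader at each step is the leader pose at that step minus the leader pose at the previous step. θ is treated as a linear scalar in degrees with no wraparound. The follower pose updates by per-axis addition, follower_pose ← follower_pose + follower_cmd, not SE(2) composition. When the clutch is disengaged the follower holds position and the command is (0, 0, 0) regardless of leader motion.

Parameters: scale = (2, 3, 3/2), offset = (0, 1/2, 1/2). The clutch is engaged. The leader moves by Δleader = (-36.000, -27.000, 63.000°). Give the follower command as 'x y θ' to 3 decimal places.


axis x: 2·-36.000 + 0 = -72.000
axis y: 3·-27.000 + 1/2 = -80.500
axis θ: 3/2·63.000 + 1/2 = 95.000

-72.000 -80.500 95.000


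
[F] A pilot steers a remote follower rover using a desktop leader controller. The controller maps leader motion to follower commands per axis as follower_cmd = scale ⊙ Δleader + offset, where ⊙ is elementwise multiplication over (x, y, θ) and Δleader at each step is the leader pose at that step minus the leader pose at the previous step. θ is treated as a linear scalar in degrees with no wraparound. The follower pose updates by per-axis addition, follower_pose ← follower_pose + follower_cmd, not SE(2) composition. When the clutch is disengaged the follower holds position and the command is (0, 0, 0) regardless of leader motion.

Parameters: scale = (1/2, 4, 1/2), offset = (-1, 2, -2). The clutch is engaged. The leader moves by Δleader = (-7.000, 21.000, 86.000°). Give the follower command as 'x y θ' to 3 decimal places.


axis x: 1/2·-7.000 + -1 = -4.500
axis y: 4·21.000 + 2 = 86.000
axis θ: 1/2·86.000 + -2 = 41.000

-4.500 86.000 41.000
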